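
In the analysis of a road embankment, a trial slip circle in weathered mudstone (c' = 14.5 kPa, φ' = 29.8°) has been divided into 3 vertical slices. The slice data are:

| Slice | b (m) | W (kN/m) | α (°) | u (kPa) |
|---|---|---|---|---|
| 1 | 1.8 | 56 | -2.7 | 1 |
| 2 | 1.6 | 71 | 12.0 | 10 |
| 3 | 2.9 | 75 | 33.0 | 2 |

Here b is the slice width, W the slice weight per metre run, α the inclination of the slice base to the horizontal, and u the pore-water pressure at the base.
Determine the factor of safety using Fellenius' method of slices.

FS = 3.65

Ordinary method of slices: FS = Σ[c'·Δl_i + (W_i cosα_i − u_i·Δl_i)·tanφ'] / Σ W_i sinα_i, with Δl_i = b_i / cosα_i.
Slice 1: Δl = 1.8/cos(-2.7°) = 1.802 m; N'_1 = 56·cos(-2.7°) − 1·1.802 = 54.1; c'Δl = 26.13; W sinα = -2.6
Slice 2: Δl = 1.6/cos12.0° = 1.636 m; N'_2 = 71·cos12.0° − 10·1.636 = 53.1; c'Δl = 23.72; W sinα = 14.8
Slice 3: Δl = 2.9/cos33.0° = 3.458 m; N'_3 = 75·cos33.0° − 2·3.458 = 56.0; c'Δl = 50.14; W sinα = 40.8
Σc'Δl = 100.0 kN/m; ΣN' = 163.2 kN/m; ΣW sinα = 53.0 kN/m
Resisting = 100.0 + 163.2·tan29.8° = 100.0 + 93.5 = 193.5 kN/m
FS = 193.5 / 53.0 = 3.652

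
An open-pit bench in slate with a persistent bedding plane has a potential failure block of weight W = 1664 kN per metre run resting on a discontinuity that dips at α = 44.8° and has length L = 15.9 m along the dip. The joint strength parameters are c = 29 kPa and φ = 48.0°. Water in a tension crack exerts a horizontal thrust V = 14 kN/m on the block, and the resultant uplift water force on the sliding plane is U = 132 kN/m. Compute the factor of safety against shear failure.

FS = 1.37

Resolving the block weight along and normal to the plane and applying the Mohr–Coulomb strength on the joint:
N' = W cosα − U − V sinα = 1664·cos44.8° − 132 − 14·sin44.8° = 1038.9 kN/m
Driving force T = W sinα + V cosα = 1664·sin44.8° + 14·cos44.8° = 1182.4 kN/m
Resisting force R = c·L + N'·tanφ = 29·15.9 + 1038.9·tan48.0° = 461.1 + 1153.8 = 1614.9 kN/m
FS = R / T = 1614.9 / 1182.4 = 1.366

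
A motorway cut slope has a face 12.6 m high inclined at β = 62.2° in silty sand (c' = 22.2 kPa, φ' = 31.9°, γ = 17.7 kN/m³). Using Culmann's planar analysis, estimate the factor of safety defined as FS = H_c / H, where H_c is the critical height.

FS = 2.19

H_c = (4c'/γ) · sinβ cosφ' / [1 − cos(β − φ')]
    = (4·22.2/17.7) · sin62.2°·cos31.9° / [1 − cos30.3°]
    = 5.017 · 0.7510 / 0.1366 = 27.58 m
FS = H_c / H = 27.58 / 12.6 = 2.189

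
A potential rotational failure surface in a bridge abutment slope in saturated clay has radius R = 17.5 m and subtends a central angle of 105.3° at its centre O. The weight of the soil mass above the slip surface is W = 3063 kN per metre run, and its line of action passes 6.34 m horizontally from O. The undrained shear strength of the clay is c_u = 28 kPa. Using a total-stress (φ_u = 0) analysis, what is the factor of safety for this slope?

Taking moments about the centre O, the resisting moment is provided by the undrained shear strength acting along the arc:
Arc length L_a = R·θ = 17.5·(105.3°·π/180) = 17.5·1.8378 = 32.16 m
M_R = c_u·L_a·R = 28·32.16·17.5 = 15759.4 kN·m/m
M_D = W·d = 3063·6.34 = 19419.4 kN·m/m
FS = M_R / M_D = 15759.4 / 19419.4 = 0.812

FS = 0.81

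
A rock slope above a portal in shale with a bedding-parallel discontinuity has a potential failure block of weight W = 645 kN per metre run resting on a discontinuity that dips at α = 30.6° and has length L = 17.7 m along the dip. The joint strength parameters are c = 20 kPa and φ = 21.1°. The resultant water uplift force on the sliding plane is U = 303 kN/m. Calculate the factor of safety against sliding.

FS = 1.37

Resolving the block weight along and normal to the plane and applying the Mohr–Coulomb strength on the joint:
N' = W cosα − U = 645·cos30.6° − 303 = 252.2 kN/m
Driving force T = W sinα = 645·sin30.6° = 328.3 kN/m
Resisting force R = c·L + N'·tanφ = 20·17.7 + 252.2·tan21.1° = 354.0 + 97.3 = 451.3 kN/m
FS = R / T = 451.3 / 328.3 = 1.375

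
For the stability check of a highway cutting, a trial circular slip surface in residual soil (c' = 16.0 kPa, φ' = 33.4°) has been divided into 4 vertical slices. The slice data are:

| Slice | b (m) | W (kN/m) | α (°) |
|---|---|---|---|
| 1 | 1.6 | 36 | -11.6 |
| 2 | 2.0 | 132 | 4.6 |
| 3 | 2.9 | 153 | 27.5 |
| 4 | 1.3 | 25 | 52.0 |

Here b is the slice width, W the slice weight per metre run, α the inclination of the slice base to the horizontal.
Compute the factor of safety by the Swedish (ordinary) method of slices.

Ordinary method of slices: FS = Σ[c'·Δl_i + (W_i cosα_i)·tanφ'] / Σ W_i sinα_i, with Δl_i = b_i / cosα_i.
Slice 1: Δl = 1.6/cos(-11.6°) = 1.633 m; N'_1 = 36·cos(-11.6°) = 35.3; c'Δl = 26.13; W sinα = -7.2
Slice 2: Δl = 2.0/cos4.6° = 2.006 m; N'_2 = 132·cos4.6° = 131.6; c'Δl = 32.10; W sinα = 10.6
Slice 3: Δl = 2.9/cos27.5° = 3.269 m; N'_3 = 153·cos27.5° = 135.7; c'Δl = 52.31; W sinα = 70.6
Slice 4: Δl = 1.3/cos52.0° = 2.112 m; N'_4 = 25·cos52.0° = 15.4; c'Δl = 33.78; W sinα = 19.7
Σc'Δl = 144.3 kN/m; ΣN' = 317.9 kN/m; ΣW sinα = 93.7 kN/m
Resisting = 144.3 + 317.9·tan33.4° = 144.3 + 209.6 = 354.0 kN/m
FS = 354.0 / 93.7 = 3.778

FS = 3.78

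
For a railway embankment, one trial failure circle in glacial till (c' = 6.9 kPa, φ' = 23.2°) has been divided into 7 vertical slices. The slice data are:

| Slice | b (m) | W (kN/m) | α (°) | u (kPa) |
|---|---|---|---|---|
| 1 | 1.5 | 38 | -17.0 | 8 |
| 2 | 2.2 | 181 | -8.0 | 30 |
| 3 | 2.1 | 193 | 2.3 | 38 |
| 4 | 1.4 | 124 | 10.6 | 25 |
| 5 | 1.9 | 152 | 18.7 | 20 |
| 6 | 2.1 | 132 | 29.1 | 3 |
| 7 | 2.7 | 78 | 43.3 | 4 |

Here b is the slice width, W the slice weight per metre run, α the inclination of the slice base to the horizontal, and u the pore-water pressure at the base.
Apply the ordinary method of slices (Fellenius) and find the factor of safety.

Ordinary method of slices: FS = Σ[c'·Δl_i + (W_i cosα_i − u_i·Δl_i)·tanφ'] / Σ W_i sinα_i, with Δl_i = b_i / cosα_i.
Slice 1: Δl = 1.5/cos(-17.0°) = 1.569 m; N'_1 = 38·cos(-17.0°) − 8·1.569 = 23.8; c'Δl = 10.82; W sinα = -11.1
Slice 2: Δl = 2.2/cos(-8.0°) = 2.222 m; N'_2 = 181·cos(-8.0°) − 30·2.222 = 112.6; c'Δl = 15.33; W sinα = -25.2
Slice 3: Δl = 2.1/cos2.3° = 2.102 m; N'_3 = 193·cos2.3° − 38·2.102 = 113.0; c'Δl = 14.50; W sinα = 7.7
Slice 4: Δl = 1.4/cos10.6° = 1.424 m; N'_4 = 124·cos10.6° − 25·1.424 = 86.3; c'Δl = 9.83; W sinα = 22.8
Slice 5: Δl = 1.9/cos18.7° = 2.006 m; N'_5 = 152·cos18.7° − 20·2.006 = 103.9; c'Δl = 13.84; W sinα = 48.7
Slice 6: Δl = 2.1/cos29.1° = 2.403 m; N'_6 = 132·cos29.1° − 3·2.403 = 108.1; c'Δl = 16.58; W sinα = 64.2
Slice 7: Δl = 2.7/cos43.3° = 3.710 m; N'_7 = 78·cos43.3° − 4·3.710 = 41.9; c'Δl = 25.60; W sinα = 53.5
Σc'Δl = 106.5 kN/m; ΣN' = 589.6 kN/m; ΣW sinα = 160.7 kN/m
Resisting = 106.5 + 589.6·tan23.2° = 106.5 + 252.7 = 359.2 kN/m
FS = 359.2 / 160.7 = 2.235

FS = 2.24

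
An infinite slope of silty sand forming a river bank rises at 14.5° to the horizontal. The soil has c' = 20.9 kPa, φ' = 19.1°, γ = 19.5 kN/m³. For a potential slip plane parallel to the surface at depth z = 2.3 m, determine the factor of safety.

For an infinite slope with a slip plane parallel to the surface (no pore pressure): FS = [c' + γz cos²β tanφ'] / [γz sinβ cosβ].
γz = 19.5·2.3 = 44.85 kN/m²
Numerator = 20.9 + 44.85·cos²14.5°·tan19.1° = 20.9 + 44.85·0.9373·0.3463 = 35.457 kPa
Denominator = 44.85·sin14.5°·cos14.5° = 44.85·0.2504·0.9681 = 10.872 kPa
FS = 35.457 / 10.872 = 3.261

FS = 3.26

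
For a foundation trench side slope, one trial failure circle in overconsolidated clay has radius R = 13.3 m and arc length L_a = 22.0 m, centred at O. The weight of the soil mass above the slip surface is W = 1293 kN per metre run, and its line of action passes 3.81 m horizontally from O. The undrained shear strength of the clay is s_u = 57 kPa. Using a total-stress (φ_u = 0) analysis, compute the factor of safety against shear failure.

FS = 3.39

Taking moments about the centre O, the resisting moment is provided by the undrained shear strength acting along the arc:
M_R = s_u·L_a·R = 57·22.00·13.3 = 16678.2 kN·m/m
M_D = W·d = 1293·3.81 = 4926.3 kN·m/m
FS = M_R / M_D = 16678.2 / 4926.3 = 3.386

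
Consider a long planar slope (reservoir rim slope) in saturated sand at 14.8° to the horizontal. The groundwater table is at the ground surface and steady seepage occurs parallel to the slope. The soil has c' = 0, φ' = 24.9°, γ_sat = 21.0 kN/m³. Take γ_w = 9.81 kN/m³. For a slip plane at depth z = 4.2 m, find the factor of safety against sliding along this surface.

With seepage parallel to the slope and the water table at the surface, the effective normal stress on the slip plane uses the buoyant unit weight γ' = γ_sat − γ_w while the driving shear stress uses γ_sat:
FS = [c' + γ' z cos²β tanφ'] / [γ_sat z sinβ cosβ]
(For c' = 0 this reduces to FS = (γ'/γ_sat)·tanφ'/tanβ.)
γ' = 21.0 − 9.81 = 11.19 kN/m³
Numerator = 0.0 + 11.19·4.2·cos²14.8°·tan24.9° = 0.0 + 11.19·4.2·0.9347·0.4642 = 20.392 kPa
Denominator = 21.0·4.2·sin14.8°·cos14.8° = 21.0·4.2·0.2554·0.9668 = 21.783 kPa
FS = 20.392 / 21.783 = 0.936

FS = 0.94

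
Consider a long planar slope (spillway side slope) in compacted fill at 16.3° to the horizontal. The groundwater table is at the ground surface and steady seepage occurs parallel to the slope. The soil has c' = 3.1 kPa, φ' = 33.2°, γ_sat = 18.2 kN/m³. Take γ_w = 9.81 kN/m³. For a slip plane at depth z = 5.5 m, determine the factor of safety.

FS = 1.15

With seepage parallel to the slope and the water table at the surface, the effective normal stress on the slip plane uses the buoyant unit weight γ' = γ_sat − γ_w while the driving shear stress uses γ_sat:
FS = [c' + γ' z cos²β tanφ'] / [γ_sat z sinβ cosβ]
γ' = 18.2 − 9.81 = 8.39 kN/m³
Numerator = 3.1 + 8.39·5.5·cos²16.3°·tan33.2° = 3.1 + 8.39·5.5·0.9212·0.6544 = 30.918 kPa
Denominator = 18.2·5.5·sin16.3°·cos16.3° = 18.2·5.5·0.2807·0.9598 = 26.965 kPa
FS = 30.918 / 26.965 = 1.147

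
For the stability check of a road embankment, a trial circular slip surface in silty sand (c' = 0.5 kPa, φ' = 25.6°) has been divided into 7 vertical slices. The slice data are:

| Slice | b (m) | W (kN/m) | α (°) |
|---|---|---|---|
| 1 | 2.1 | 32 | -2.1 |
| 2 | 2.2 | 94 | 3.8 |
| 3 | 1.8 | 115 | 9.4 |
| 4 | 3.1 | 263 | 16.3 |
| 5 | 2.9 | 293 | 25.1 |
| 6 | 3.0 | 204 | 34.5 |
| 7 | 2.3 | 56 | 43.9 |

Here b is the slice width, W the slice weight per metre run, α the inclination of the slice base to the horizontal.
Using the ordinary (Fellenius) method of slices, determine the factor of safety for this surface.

Ordinary method of slices: FS = Σ[c'·Δl_i + (W_i cosα_i)·tanφ'] / Σ W_i sinα_i, with Δl_i = b_i / cosα_i.
Slice 1: Δl = 2.1/cos(-2.1°) = 2.101 m; N'_1 = 32·cos(-2.1°) = 32.0; c'Δl = 1.05; W sinα = -1.2
Slice 2: Δl = 2.2/cos3.8° = 2.205 m; N'_2 = 94·cos3.8° = 93.8; c'Δl = 1.10; W sinα = 6.2
Slice 3: Δl = 1.8/cos9.4° = 1.824 m; N'_3 = 115·cos9.4° = 113.5; c'Δl = 0.91; W sinα = 18.8
Slice 4: Δl = 3.1/cos16.3° = 3.230 m; N'_4 = 263·cos16.3° = 252.4; c'Δl = 1.61; W sinα = 73.8
Slice 5: Δl = 2.9/cos25.1° = 3.202 m; N'_5 = 293·cos25.1° = 265.3; c'Δl = 1.60; W sinα = 124.3
Slice 6: Δl = 3.0/cos34.5° = 3.640 m; N'_6 = 204·cos34.5° = 168.1; c'Δl = 1.82; W sinα = 115.5
Slice 7: Δl = 2.3/cos43.9° = 3.192 m; N'_7 = 56·cos43.9° = 40.4; c'Δl = 1.60; W sinα = 38.8
Σc'Δl = 9.7 kN/m; ΣN' = 965.5 kN/m; ΣW sinα = 376.3 kN/m
Resisting = 9.7 + 965.5·tan25.6° = 9.7 + 462.6 = 472.3 kN/m
FS = 472.3 / 376.3 = 1.255

FS = 1.25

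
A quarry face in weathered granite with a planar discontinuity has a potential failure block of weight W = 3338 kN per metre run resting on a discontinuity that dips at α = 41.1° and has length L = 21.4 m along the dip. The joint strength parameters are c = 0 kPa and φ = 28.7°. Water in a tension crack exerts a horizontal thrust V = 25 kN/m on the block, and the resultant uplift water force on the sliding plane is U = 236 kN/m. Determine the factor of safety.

FS = 0.56

Resolving the block weight along and normal to the plane and applying the Mohr–Coulomb strength on the joint:
N' = W cosα − U − V sinα = 3338·cos41.1° − 236 − 25·sin41.1° = 2263.0 kN/m
Driving force T = W sinα + V cosα = 3338·sin41.1° + 25·cos41.1° = 2213.2 kN/m
Resisting force R = c·L + N'·tanφ = 0·21.4 + 2263.0·tan28.7° = 0.0 + 1238.9 = 1238.9 kN/m
FS = R / T = 1238.9 / 2213.2 = 0.560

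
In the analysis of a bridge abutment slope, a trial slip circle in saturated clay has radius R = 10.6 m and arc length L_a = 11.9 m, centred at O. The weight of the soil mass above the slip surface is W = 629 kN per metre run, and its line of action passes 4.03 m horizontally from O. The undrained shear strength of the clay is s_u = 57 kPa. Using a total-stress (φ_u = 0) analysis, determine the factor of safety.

FS = 2.84

Taking moments about the centre O, the resisting moment is provided by the undrained shear strength acting along the arc:
M_R = s_u·L_a·R = 57·11.90·10.6 = 7190.0 kN·m/m
M_D = W·d = 629·4.03 = 2534.9 kN·m/m
FS = M_R / M_D = 7190.0 / 2534.9 = 2.836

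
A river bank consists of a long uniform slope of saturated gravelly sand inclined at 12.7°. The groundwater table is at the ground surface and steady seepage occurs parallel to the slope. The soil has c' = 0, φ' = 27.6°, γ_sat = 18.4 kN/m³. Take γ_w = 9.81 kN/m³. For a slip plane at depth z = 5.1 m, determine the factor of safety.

With seepage parallel to the slope and the water table at the surface, the effective normal stress on the slip plane uses the buoyant unit weight γ' = γ_sat − γ_w while the driving shear stress uses γ_sat:
FS = [c' + γ' z cos²β tanφ'] / [γ_sat z sinβ cosβ]
(For c' = 0 this reduces to FS = (γ'/γ_sat)·tanφ'/tanβ.)
γ' = 18.4 − 9.81 = 8.59 kN/m³
Numerator = 0.0 + 8.59·5.1·cos²12.7°·tan27.6° = 0.0 + 8.59·5.1·0.9517·0.5228 = 21.796 kPa
Denominator = 18.4·5.1·sin12.7°·cos12.7° = 18.4·5.1·0.2198·0.9755 = 20.126 kPa
FS = 21.796 / 20.126 = 1.083

FS = 1.08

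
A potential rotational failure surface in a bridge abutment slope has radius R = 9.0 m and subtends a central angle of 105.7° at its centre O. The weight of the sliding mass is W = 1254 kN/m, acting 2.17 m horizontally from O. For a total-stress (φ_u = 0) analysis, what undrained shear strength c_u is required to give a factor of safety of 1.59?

c_u = 29.0 kPa

FS = c_u·L_a·R / (W·d), so c_u = FS·W·d / (L_a·R).
Arc length L_a = R·θ = 9.0·(105.7°·π/180) = 9.0·1.8448 = 16.60 m
c_u = 1.59·1254·2.17 / (16.60·9.0) = 4326.7 / 149.43 = 28.95 kPa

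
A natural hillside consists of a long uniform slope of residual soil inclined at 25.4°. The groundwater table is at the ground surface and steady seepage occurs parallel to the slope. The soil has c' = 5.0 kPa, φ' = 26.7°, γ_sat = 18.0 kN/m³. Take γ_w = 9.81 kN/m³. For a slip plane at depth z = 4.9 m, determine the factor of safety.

FS = 0.63

With seepage parallel to the slope and the water table at the surface, the effective normal stress on the slip plane uses the buoyant unit weight γ' = γ_sat − γ_w while the driving shear stress uses γ_sat:
FS = [c' + γ' z cos²β tanφ'] / [γ_sat z sinβ cosβ]
γ' = 18.0 − 9.81 = 8.19 kN/m³
Numerator = 5.0 + 8.19·4.9·cos²25.4°·tan26.7° = 5.0 + 8.19·4.9·0.8160·0.5029 = 21.470 kPa
Denominator = 18.0·4.9·sin25.4°·cos25.4° = 18.0·4.9·0.4289·0.9033 = 34.175 kPa
FS = 21.470 / 34.175 = 0.628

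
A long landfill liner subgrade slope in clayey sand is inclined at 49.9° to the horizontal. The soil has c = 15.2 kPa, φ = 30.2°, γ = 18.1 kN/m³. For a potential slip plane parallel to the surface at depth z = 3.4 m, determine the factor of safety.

For an infinite slope with a slip plane parallel to the surface (no pore pressure): FS = [c + γz cos²β tanφ] / [γz sinβ cosβ].
γz = 18.1·3.4 = 61.54 kN/m²
Numerator = 15.2 + 61.54·cos²49.9°·tan30.2° = 15.2 + 61.54·0.4149·0.5820 = 30.060 kPa
Denominator = 61.54·sin49.9°·cos49.9° = 61.54·0.7649·0.6441 = 30.321 kPa
FS = 30.060 / 30.321 = 0.991

FS = 0.99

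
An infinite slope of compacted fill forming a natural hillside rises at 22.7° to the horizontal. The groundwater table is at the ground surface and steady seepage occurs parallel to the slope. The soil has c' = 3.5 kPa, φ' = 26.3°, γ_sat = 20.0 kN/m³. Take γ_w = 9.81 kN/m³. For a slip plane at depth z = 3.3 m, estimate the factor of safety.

FS = 0.75

With seepage parallel to the slope and the water table at the surface, the effective normal stress on the slip plane uses the buoyant unit weight γ' = γ_sat − γ_w while the driving shear stress uses γ_sat:
FS = [c' + γ' z cos²β tanφ'] / [γ_sat z sinβ cosβ]
γ' = 20.0 − 9.81 = 10.19 kN/m³
Numerator = 3.5 + 10.19·3.3·cos²22.7°·tan26.3° = 3.5 + 10.19·3.3·0.8511·0.4942 = 17.644 kPa
Denominator = 20.0·3.3·sin22.7°·cos22.7° = 20.0·3.3·0.3859·0.9225 = 23.497 kPa
FS = 17.644 / 23.497 = 0.751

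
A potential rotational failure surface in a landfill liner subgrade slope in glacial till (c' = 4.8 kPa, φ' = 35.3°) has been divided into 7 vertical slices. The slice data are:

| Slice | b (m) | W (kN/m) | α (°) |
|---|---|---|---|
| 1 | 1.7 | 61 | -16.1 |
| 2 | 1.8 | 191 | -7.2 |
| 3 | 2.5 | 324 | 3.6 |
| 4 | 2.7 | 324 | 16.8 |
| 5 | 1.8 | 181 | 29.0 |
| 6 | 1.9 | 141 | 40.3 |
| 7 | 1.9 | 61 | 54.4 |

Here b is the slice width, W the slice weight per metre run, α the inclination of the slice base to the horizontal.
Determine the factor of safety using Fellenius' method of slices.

FS = 3.04

Ordinary method of slices: FS = Σ[c'·Δl_i + (W_i cosα_i)·tanφ'] / Σ W_i sinα_i, with Δl_i = b_i / cosα_i.
Slice 1: Δl = 1.7/cos(-16.1°) = 1.769 m; N'_1 = 61·cos(-16.1°) = 58.6; c'Δl = 8.49; W sinα = -16.9
Slice 2: Δl = 1.8/cos(-7.2°) = 1.814 m; N'_2 = 191·cos(-7.2°) = 189.5; c'Δl = 8.71; W sinα = -23.9
Slice 3: Δl = 2.5/cos3.6° = 2.505 m; N'_3 = 324·cos3.6° = 323.4; c'Δl = 12.02; W sinα = 20.3
Slice 4: Δl = 2.7/cos16.8° = 2.820 m; N'_4 = 324·cos16.8° = 310.2; c'Δl = 13.54; W sinα = 93.6
Slice 5: Δl = 1.8/cos29.0° = 2.058 m; N'_5 = 181·cos29.0° = 158.3; c'Δl = 9.88; W sinα = 87.8
Slice 6: Δl = 1.9/cos40.3° = 2.491 m; N'_6 = 141·cos40.3° = 107.5; c'Δl = 11.96; W sinα = 91.2
Slice 7: Δl = 1.9/cos54.4° = 3.264 m; N'_7 = 61·cos54.4° = 35.5; c'Δl = 15.67; W sinα = 49.6
Σc'Δl = 80.3 kN/m; ΣN' = 1183.0 kN/m; ΣW sinα = 301.7 kN/m
Resisting = 80.3 + 1183.0·tan35.3° = 80.3 + 837.6 = 917.9 kN/m
FS = 917.9 / 301.7 = 3.042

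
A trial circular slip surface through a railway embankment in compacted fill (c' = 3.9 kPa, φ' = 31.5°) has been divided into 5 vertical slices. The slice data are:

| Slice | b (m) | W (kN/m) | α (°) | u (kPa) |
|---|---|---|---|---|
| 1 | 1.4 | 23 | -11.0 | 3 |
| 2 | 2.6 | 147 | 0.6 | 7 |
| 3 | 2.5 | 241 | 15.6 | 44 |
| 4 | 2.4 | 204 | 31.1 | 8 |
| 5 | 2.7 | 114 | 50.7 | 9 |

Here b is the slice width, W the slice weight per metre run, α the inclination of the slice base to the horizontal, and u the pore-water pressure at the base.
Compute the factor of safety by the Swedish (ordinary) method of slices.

Ordinary method of slices: FS = Σ[c'·Δl_i + (W_i cosα_i − u_i·Δl_i)·tanφ'] / Σ W_i sinα_i, with Δl_i = b_i / cosα_i.
Slice 1: Δl = 1.4/cos(-11.0°) = 1.426 m; N'_1 = 23·cos(-11.0°) − 3·1.426 = 18.3; c'Δl = 5.56; W sinα = -4.4
Slice 2: Δl = 2.6/cos0.6° = 2.600 m; N'_2 = 147·cos0.6° − 7·2.600 = 128.8; c'Δl = 10.14; W sinα = 1.5
Slice 3: Δl = 2.5/cos15.6° = 2.596 m; N'_3 = 241·cos15.6° − 44·2.596 = 117.9; c'Δl = 10.12; W sinα = 64.8
Slice 4: Δl = 2.4/cos31.1° = 2.803 m; N'_4 = 204·cos31.1° − 8·2.803 = 152.3; c'Δl = 10.93; W sinα = 105.4
Slice 5: Δl = 2.7/cos50.7° = 4.263 m; N'_5 = 114·cos50.7° − 9·4.263 = 33.8; c'Δl = 16.63; W sinα = 88.2
Σc'Δl = 53.4 kN/m; ΣN' = 451.1 kN/m; ΣW sinα = 255.6 kN/m
Resisting = 53.4 + 451.1·tan31.5° = 53.4 + 276.4 = 329.8 kN/m
FS = 329.8 / 255.6 = 1.291

FS = 1.29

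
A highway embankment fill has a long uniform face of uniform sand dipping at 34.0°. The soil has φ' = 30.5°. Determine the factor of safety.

For a dry cohesionless infinite slope the factor of safety is FS = tanφ' / tanβ.
FS = tan30.5° / tan34.0° = 0.5890 / 0.6745 = 0.873

FS = 0.87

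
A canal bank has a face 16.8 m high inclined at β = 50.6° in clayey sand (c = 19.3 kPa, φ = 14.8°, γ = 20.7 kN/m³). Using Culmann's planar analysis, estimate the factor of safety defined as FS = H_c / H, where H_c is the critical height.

FS = 0.88

H_c = (4c/γ) · sinβ cosφ / [1 − cos(β − φ)]
    = (4·19.3/20.7) · sin50.6°·cos14.8° / [1 − cos35.8°]
    = 3.729 · 0.7471 / 0.1889 = 14.75 m
FS = H_c / H = 14.75 / 16.8 = 0.878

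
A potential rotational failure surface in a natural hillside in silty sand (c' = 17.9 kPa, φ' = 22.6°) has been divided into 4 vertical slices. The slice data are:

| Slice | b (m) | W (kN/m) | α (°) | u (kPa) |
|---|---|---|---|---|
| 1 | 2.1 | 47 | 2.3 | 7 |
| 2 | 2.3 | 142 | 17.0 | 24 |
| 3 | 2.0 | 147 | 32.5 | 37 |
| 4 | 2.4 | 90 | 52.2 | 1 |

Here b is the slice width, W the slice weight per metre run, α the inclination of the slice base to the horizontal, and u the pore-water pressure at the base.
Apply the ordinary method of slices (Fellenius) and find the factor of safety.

FS = 1.42

Ordinary method of slices: FS = Σ[c'·Δl_i + (W_i cosα_i − u_i·Δl_i)·tanφ'] / Σ W_i sinα_i, with Δl_i = b_i / cosα_i.
Slice 1: Δl = 2.1/cos2.3° = 2.102 m; N'_1 = 47·cos2.3° − 7·2.102 = 32.3; c'Δl = 37.62; W sinα = 1.9
Slice 2: Δl = 2.3/cos17.0° = 2.405 m; N'_2 = 142·cos17.0° − 24·2.405 = 78.1; c'Δl = 43.05; W sinα = 41.5
Slice 3: Δl = 2.0/cos32.5° = 2.371 m; N'_3 = 147·cos32.5° − 37·2.371 = 36.2; c'Δl = 42.45; W sinα = 79.0
Slice 4: Δl = 2.4/cos52.2° = 3.916 m; N'_4 = 90·cos52.2° − 1·3.916 = 51.2; c'Δl = 70.09; W sinα = 71.1
Σc'Δl = 193.2 kN/m; ΣN' = 197.8 kN/m; ΣW sinα = 193.5 kN/m
Resisting = 193.2 + 197.8·tan22.6° = 193.2 + 82.3 = 275.6 kN/m
FS = 275.6 / 193.5 = 1.424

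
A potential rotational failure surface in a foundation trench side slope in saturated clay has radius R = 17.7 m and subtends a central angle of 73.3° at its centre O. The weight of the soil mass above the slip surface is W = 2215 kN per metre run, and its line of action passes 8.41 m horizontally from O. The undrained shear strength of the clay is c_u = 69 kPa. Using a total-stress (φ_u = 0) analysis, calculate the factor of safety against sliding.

FS = 1.48

Taking moments about the centre O, the resisting moment is provided by the undrained shear strength acting along the arc:
Arc length L_a = R·θ = 17.7·(73.3°·π/180) = 17.7·1.2793 = 22.64 m
M_R = c_u·L_a·R = 69·22.64·17.7 = 27655.2 kN·m/m
M_D = W·d = 2215·8.41 = 18628.2 kN·m/m
FS = M_R / M_D = 27655.2 / 18628.2 = 1.485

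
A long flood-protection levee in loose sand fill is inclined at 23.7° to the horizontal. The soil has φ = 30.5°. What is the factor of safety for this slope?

For a dry cohesionless infinite slope the factor of safety is FS = tanφ / tanβ.
FS = tan30.5° / tan23.7° = 0.5890 / 0.4390 = 1.342

FS = 1.34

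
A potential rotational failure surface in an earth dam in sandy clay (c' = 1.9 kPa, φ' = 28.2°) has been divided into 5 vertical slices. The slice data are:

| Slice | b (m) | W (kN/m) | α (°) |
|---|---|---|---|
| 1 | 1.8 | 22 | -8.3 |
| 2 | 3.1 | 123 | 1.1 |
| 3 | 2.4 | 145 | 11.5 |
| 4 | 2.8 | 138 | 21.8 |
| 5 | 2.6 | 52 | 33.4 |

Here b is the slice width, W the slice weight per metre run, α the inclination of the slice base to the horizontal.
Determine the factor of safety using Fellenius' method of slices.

FS = 2.51

Ordinary method of slices: FS = Σ[c'·Δl_i + (W_i cosα_i)·tanφ'] / Σ W_i sinα_i, with Δl_i = b_i / cosα_i.
Slice 1: Δl = 1.8/cos(-8.3°) = 1.819 m; N'_1 = 22·cos(-8.3°) = 21.8; c'Δl = 3.46; W sinα = -3.2
Slice 2: Δl = 3.1/cos1.1° = 3.101 m; N'_2 = 123·cos1.1° = 123.0; c'Δl = 5.89; W sinα = 2.4
Slice 3: Δl = 2.4/cos11.5° = 2.449 m; N'_3 = 145·cos11.5° = 142.1; c'Δl = 4.65; W sinα = 28.9
Slice 4: Δl = 2.8/cos21.8° = 3.016 m; N'_4 = 138·cos21.8° = 128.1; c'Δl = 5.73; W sinα = 51.2
Slice 5: Δl = 2.6/cos33.4° = 3.114 m; N'_5 = 52·cos33.4° = 43.4; c'Δl = 5.92; W sinα = 28.6
Σc'Δl = 25.6 kN/m; ΣN' = 458.4 kN/m; ΣW sinα = 108.0 kN/m
Resisting = 25.6 + 458.4·tan28.2° = 25.6 + 245.8 = 271.4 kN/m
FS = 271.4 / 108.0 = 2.514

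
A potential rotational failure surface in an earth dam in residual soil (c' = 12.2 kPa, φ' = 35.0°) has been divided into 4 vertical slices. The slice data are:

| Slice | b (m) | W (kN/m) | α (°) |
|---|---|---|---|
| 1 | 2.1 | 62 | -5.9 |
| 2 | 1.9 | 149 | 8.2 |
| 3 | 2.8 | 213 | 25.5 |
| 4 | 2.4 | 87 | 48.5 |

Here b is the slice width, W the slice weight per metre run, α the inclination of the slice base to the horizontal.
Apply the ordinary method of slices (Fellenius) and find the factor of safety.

FS = 2.64

Ordinary method of slices: FS = Σ[c'·Δl_i + (W_i cosα_i)·tanφ'] / Σ W_i sinα_i, with Δl_i = b_i / cosα_i.
Slice 1: Δl = 2.1/cos(-5.9°) = 2.111 m; N'_1 = 62·cos(-5.9°) = 61.7; c'Δl = 25.76; W sinα = -6.4
Slice 2: Δl = 1.9/cos8.2° = 1.920 m; N'_2 = 149·cos8.2° = 147.5; c'Δl = 23.42; W sinα = 21.3
Slice 3: Δl = 2.8/cos25.5° = 3.102 m; N'_3 = 213·cos25.5° = 192.3; c'Δl = 37.85; W sinα = 91.7
Slice 4: Δl = 2.4/cos48.5° = 3.622 m; N'_4 = 87·cos48.5° = 57.6; c'Δl = 44.19; W sinα = 65.2
Σc'Δl = 131.2 kN/m; ΣN' = 459.0 kN/m; ΣW sinα = 171.7 kN/m
Resisting = 131.2 + 459.0·tan35.0° = 131.2 + 321.4 = 452.6 kN/m
FS = 452.6 / 171.7 = 2.636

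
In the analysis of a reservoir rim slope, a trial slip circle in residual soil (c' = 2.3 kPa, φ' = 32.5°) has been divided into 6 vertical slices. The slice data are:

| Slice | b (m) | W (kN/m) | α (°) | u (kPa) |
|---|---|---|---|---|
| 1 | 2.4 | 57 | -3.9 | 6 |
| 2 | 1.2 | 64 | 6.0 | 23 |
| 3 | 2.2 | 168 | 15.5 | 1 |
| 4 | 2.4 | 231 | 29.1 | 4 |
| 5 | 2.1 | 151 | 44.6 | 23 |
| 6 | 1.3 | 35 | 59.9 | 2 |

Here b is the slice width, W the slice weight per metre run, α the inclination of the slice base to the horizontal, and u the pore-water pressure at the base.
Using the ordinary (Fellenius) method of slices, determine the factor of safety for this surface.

Ordinary method of slices: FS = Σ[c'·Δl_i + (W_i cosα_i − u_i·Δl_i)·tanφ'] / Σ W_i sinα_i, with Δl_i = b_i / cosα_i.
Slice 1: Δl = 2.4/cos(-3.9°) = 2.406 m; N'_1 = 57·cos(-3.9°) − 6·2.406 = 42.4; c'Δl = 5.53; W sinα = -3.9
Slice 2: Δl = 1.2/cos6.0° = 1.207 m; N'_2 = 64·cos6.0° − 23·1.207 = 35.9; c'Δl = 2.78; W sinα = 6.7
Slice 3: Δl = 2.2/cos15.5° = 2.283 m; N'_3 = 168·cos15.5° − 1·2.283 = 159.6; c'Δl = 5.25; W sinα = 44.9
Slice 4: Δl = 2.4/cos29.1° = 2.747 m; N'_4 = 231·cos29.1° − 4·2.747 = 190.9; c'Δl = 6.32; W sinα = 112.3
Slice 5: Δl = 2.1/cos44.6° = 2.949 m; N'_5 = 151·cos44.6° − 23·2.949 = 39.7; c'Δl = 6.78; W sinα = 106.0
Slice 6: Δl = 1.3/cos59.9° = 2.592 m; N'_6 = 35·cos59.9° − 2·2.592 = 12.4; c'Δl = 5.96; W sinα = 30.3
Σc'Δl = 32.6 kN/m; ΣN' = 480.8 kN/m; ΣW sinα = 296.4 kN/m
Resisting = 32.6 + 480.8·tan32.5° = 32.6 + 306.3 = 339.0 kN/m
FS = 339.0 / 296.4 = 1.144

FS = 1.14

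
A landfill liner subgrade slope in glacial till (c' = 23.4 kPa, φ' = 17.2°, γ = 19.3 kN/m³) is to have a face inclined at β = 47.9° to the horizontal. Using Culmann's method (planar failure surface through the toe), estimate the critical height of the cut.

H_c = 24.53 m

Culmann's analysis gives the critical failure plane at α_cr = (β + φ')/2 = (47.9 + 17.2)/2 = 32.5°, and the critical height
H_c = (4c'/γ) · sinβ cosφ' / [1 − cos(β − φ')]
    = (4·23.4/19.3) · sin47.9°·cos17.2° / [1 − cos(30.7°)]
    = 4.850 · 0.7420·0.9553 / [1 − 0.8599]
    = 4.850 · 0.7088 / 0.1401
    = 24.53 m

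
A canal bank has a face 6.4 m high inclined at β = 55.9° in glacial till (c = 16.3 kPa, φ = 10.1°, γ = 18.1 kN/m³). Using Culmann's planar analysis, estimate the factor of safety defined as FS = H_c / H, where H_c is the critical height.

H_c = (4c/γ) · sinβ cosφ / [1 − cos(β − φ)]
    = (4·16.3/18.1) · sin55.9°·cos10.1° / [1 − cos45.8°]
    = 3.602 · 0.8152 / 0.3028 = 9.70 m
FS = H_c / H = 9.70 / 6.4 = 1.515

FS = 1.52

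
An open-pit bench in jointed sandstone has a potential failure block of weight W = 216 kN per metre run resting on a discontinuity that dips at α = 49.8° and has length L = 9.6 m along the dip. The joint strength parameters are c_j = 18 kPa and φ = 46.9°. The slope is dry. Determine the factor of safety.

Resolving the block weight along and normal to the plane and applying the Mohr–Coulomb strength on the joint:
N' = W cosα = 216·cos49.8° = 139.4 kN/m
Driving force T = W sinα = 216·sin49.8° = 165.0 kN/m
Resisting force R = c_j·L + N'·tanφ = 18·9.6 + 139.4·tan46.9° = 172.8 + 149.0 = 321.8 kN/m
FS = R / T = 321.8 / 165.0 = 1.950

FS = 1.95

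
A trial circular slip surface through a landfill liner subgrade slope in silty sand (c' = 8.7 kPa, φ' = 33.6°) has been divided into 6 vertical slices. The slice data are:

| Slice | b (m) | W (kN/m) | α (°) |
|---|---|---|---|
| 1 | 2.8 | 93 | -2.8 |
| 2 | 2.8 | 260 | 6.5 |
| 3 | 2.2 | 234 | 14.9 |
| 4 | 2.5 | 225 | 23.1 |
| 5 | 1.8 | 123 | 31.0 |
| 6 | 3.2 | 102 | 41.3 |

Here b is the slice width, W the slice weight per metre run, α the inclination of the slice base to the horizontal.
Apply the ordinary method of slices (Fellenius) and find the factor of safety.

Ordinary method of slices: FS = Σ[c'·Δl_i + (W_i cosα_i)·tanφ'] / Σ W_i sinα_i, with Δl_i = b_i / cosα_i.
Slice 1: Δl = 2.8/cos(-2.8°) = 2.803 m; N'_1 = 93·cos(-2.8°) = 92.9; c'Δl = 24.39; W sinα = -4.5
Slice 2: Δl = 2.8/cos6.5° = 2.818 m; N'_2 = 260·cos6.5° = 258.3; c'Δl = 24.52; W sinα = 29.4
Slice 3: Δl = 2.2/cos14.9° = 2.277 m; N'_3 = 234·cos14.9° = 226.1; c'Δl = 19.81; W sinα = 60.2
Slice 4: Δl = 2.5/cos23.1° = 2.718 m; N'_4 = 225·cos23.1° = 207.0; c'Δl = 23.65; W sinα = 88.3
Slice 5: Δl = 1.8/cos31.0° = 2.100 m; N'_5 = 123·cos31.0° = 105.4; c'Δl = 18.27; W sinα = 63.3
Slice 6: Δl = 3.2/cos41.3° = 4.259 m; N'_6 = 102·cos41.3° = 76.6; c'Δl = 37.06; W sinα = 67.3
Σc'Δl = 147.7 kN/m; ΣN' = 966.4 kN/m; ΣW sinα = 304.0 kN/m
Resisting = 147.7 + 966.4·tan33.6° = 147.7 + 642.1 = 789.7 kN/m
FS = 789.7 / 304.0 = 2.598

FS = 2.60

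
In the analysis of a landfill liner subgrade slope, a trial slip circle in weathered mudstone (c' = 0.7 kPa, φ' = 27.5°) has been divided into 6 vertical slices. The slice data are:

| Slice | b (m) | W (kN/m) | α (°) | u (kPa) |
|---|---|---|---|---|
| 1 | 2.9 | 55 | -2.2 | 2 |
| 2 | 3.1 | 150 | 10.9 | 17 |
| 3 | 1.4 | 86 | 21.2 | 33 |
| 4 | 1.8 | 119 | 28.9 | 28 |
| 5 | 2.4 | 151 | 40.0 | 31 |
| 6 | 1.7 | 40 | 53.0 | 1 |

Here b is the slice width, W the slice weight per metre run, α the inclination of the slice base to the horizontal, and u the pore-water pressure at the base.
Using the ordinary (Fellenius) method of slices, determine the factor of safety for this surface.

Ordinary method of slices: FS = Σ[c'·Δl_i + (W_i cosα_i − u_i·Δl_i)·tanφ'] / Σ W_i sinα_i, with Δl_i = b_i / cosα_i.
Slice 1: Δl = 2.9/cos(-2.2°) = 2.902 m; N'_1 = 55·cos(-2.2°) − 2·2.902 = 49.2; c'Δl = 2.03; W sinα = -2.1
Slice 2: Δl = 3.1/cos10.9° = 3.157 m; N'_2 = 150·cos10.9° − 17·3.157 = 93.6; c'Δl = 2.21; W sinα = 28.4
Slice 3: Δl = 1.4/cos21.2° = 1.502 m; N'_3 = 86·cos21.2° − 33·1.502 = 30.6; c'Δl = 1.05; W sinα = 31.1
Slice 4: Δl = 1.8/cos28.9° = 2.056 m; N'_4 = 119·cos28.9° − 28·2.056 = 46.6; c'Δl = 1.44; W sinα = 57.5
Slice 5: Δl = 2.4/cos40.0° = 3.133 m; N'_5 = 151·cos40.0° − 31·3.133 = 18.6; c'Δl = 2.19; W sinα = 97.1
Slice 6: Δl = 1.7/cos53.0° = 2.825 m; N'_6 = 40·cos53.0° − 1·2.825 = 21.2; c'Δl = 1.98; W sinα = 31.9
Σc'Δl = 10.9 kN/m; ΣN' = 259.8 kN/m; ΣW sinα = 243.9 kN/m
Resisting = 10.9 + 259.8·tan27.5° = 10.9 + 135.3 = 146.2 kN/m
FS = 146.2 / 243.9 = 0.599

FS = 0.60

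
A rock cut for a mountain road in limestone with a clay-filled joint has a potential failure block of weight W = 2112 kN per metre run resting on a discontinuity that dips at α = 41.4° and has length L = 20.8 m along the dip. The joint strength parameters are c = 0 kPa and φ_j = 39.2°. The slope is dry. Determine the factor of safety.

Resolving the block weight along and normal to the plane and applying the Mohr–Coulomb strength on the joint:
N' = W cosα = 2112·cos41.4° = 1584.2 kN/m
Driving force T = W sinα = 2112·sin41.4° = 1396.7 kN/m
Resisting force R = c·L + N'·tanφ_j = 0·20.8 + 1584.2·tan39.2° = 0.0 + 1292.1 = 1292.1 kN/m
FS = R / T = 1292.1 / 1396.7 = 0.925

FS = 0.93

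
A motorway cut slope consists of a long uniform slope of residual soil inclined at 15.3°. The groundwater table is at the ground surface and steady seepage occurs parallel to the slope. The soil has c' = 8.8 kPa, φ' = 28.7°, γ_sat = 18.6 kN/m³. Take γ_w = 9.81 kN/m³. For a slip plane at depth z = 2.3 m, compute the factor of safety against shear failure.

FS = 1.75

With seepage parallel to the slope and the water table at the surface, the effective normal stress on the slip plane uses the buoyant unit weight γ' = γ_sat − γ_w while the driving shear stress uses γ_sat:
FS = [c' + γ' z cos²β tanφ'] / [γ_sat z sinβ cosβ]
γ' = 18.6 − 9.81 = 8.79 kN/m³
Numerator = 8.8 + 8.79·2.3·cos²15.3°·tan28.7° = 8.8 + 8.79·2.3·0.9304·0.5475 = 19.098 kPa
Denominator = 18.6·2.3·sin15.3°·cos15.3° = 18.6·2.3·0.2639·0.9646 = 10.888 kPa
FS = 19.098 / 10.888 = 1.754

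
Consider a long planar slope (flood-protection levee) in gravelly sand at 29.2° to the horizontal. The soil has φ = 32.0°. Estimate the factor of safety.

FS = 1.12

For a dry cohesionless infinite slope the factor of safety is FS = tanφ / tanβ.
FS = tan32.0° / tan29.2° = 0.6249 / 0.5589 = 1.118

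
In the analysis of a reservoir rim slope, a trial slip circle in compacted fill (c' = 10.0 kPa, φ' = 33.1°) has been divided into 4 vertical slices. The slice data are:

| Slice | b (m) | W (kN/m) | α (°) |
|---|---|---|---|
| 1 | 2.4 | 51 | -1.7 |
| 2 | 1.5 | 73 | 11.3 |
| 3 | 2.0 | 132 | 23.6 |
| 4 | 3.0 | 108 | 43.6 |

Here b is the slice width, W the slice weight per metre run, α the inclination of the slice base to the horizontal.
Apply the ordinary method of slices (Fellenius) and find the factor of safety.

FS = 2.23

Ordinary method of slices: FS = Σ[c'·Δl_i + (W_i cosα_i)·tanφ'] / Σ W_i sinα_i, with Δl_i = b_i / cosα_i.
Slice 1: Δl = 2.4/cos(-1.7°) = 2.401 m; N'_1 = 51·cos(-1.7°) = 51.0; c'Δl = 24.01; W sinα = -1.5
Slice 2: Δl = 1.5/cos11.3° = 1.530 m; N'_2 = 73·cos11.3° = 71.6; c'Δl = 15.30; W sinα = 14.3
Slice 3: Δl = 2.0/cos23.6° = 2.183 m; N'_3 = 132·cos23.6° = 121.0; c'Δl = 21.83; W sinα = 52.8
Slice 4: Δl = 3.0/cos43.6° = 4.143 m; N'_4 = 108·cos43.6° = 78.2; c'Δl = 41.43; W sinα = 74.5
Σc'Δl = 102.6 kN/m; ΣN' = 321.7 kN/m; ΣW sinα = 140.1 kN/m
Resisting = 102.6 + 321.7·tan33.1° = 102.6 + 209.7 = 312.3 kN/m
FS = 312.3 / 140.1 = 2.229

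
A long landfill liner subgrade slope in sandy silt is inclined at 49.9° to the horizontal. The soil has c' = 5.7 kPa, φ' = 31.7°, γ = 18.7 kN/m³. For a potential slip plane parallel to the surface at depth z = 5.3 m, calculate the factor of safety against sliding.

FS = 0.64

For an infinite slope with a slip plane parallel to the surface (no pore pressure): FS = [c' + γz cos²β tanφ'] / [γz sinβ cosβ].
γz = 18.7·5.3 = 99.11 kN/m²
Numerator = 5.7 + 99.11·cos²49.9°·tan31.7° = 5.7 + 99.11·0.4149·0.6176 = 31.096 kPa
Denominator = 99.11·sin49.9°·cos49.9° = 99.11·0.7649·0.6441 = 48.832 kPa
FS = 31.096 / 48.832 = 0.637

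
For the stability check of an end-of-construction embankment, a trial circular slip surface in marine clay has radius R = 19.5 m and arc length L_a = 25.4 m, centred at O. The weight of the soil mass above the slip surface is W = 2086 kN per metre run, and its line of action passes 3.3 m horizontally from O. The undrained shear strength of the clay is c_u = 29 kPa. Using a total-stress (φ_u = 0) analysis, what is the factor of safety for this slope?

Taking moments about the centre O, the resisting moment is provided by the undrained shear strength acting along the arc:
M_R = c_u·L_a·R = 29·25.40·19.5 = 14363.7 kN·m/m
M_D = W·d = 2086·3.3 = 6883.8 kN·m/m
FS = M_R / M_D = 14363.7 / 6883.8 = 2.087

FS = 2.09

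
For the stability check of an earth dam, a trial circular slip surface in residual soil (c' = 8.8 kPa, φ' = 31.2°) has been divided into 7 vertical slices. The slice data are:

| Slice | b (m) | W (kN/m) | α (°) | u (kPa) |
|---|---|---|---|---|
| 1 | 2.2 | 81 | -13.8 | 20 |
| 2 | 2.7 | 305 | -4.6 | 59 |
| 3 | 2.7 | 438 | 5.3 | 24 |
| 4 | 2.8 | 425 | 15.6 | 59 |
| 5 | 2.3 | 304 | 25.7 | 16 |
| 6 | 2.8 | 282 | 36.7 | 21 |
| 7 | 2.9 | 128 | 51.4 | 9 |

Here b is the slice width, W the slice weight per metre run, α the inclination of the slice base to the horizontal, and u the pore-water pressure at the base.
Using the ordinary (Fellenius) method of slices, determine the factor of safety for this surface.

Ordinary method of slices: FS = Σ[c'·Δl_i + (W_i cosα_i − u_i·Δl_i)·tanφ'] / Σ W_i sinα_i, with Δl_i = b_i / cosα_i.
Slice 1: Δl = 2.2/cos(-13.8°) = 2.265 m; N'_1 = 81·cos(-13.8°) − 20·2.265 = 33.4; c'Δl = 19.94; W sinα = -19.3
Slice 2: Δl = 2.7/cos(-4.6°) = 2.709 m; N'_2 = 305·cos(-4.6°) − 59·2.709 = 144.2; c'Δl = 23.84; W sinα = -24.5
Slice 3: Δl = 2.7/cos5.3° = 2.712 m; N'_3 = 438·cos5.3° − 24·2.712 = 371.0; c'Δl = 23.86; W sinα = 40.5
Slice 4: Δl = 2.8/cos15.6° = 2.907 m; N'_4 = 425·cos15.6° − 59·2.907 = 237.8; c'Δl = 25.58; W sinα = 114.3
Slice 5: Δl = 2.3/cos25.7° = 2.553 m; N'_5 = 304·cos25.7° − 16·2.553 = 233.1; c'Δl = 22.46; W sinα = 131.8
Slice 6: Δl = 2.8/cos36.7° = 3.492 m; N'_6 = 282·cos36.7° − 21·3.492 = 152.8; c'Δl = 30.73; W sinα = 168.5
Slice 7: Δl = 2.9/cos51.4° = 4.648 m; N'_7 = 128·cos51.4° − 9·4.648 = 38.0; c'Δl = 40.91; W sinα = 100.0
Σc'Δl = 187.3 kN/m; ΣN' = 1210.3 kN/m; ΣW sinα = 511.4 kN/m
Resisting = 187.3 + 1210.3·tan31.2° = 187.3 + 733.0 = 920.3 kN/m
FS = 920.3 / 511.4 = 1.800

FS = 1.80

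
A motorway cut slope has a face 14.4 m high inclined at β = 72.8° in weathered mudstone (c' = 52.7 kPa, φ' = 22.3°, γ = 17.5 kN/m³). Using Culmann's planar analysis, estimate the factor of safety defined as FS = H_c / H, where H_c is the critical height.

FS = 2.03

H_c = (4c'/γ) · sinβ cosφ' / [1 − cos(β − φ')]
    = (4·52.7/17.5) · sin72.8°·cos22.3° / [1 − cos50.5°]
    = 12.046 · 0.8838 / 0.3639 = 29.25 m
FS = H_c / H = 29.25 / 14.4 = 2.032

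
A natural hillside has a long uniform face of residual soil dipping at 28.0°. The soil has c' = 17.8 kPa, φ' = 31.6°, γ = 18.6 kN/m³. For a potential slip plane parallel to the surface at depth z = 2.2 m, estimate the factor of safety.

For an infinite slope with a slip plane parallel to the surface (no pore pressure): FS = [c' + γz cos²β tanφ'] / [γz sinβ cosβ].
γz = 18.6·2.2 = 40.92 kN/m²
Numerator = 17.8 + 40.92·cos²28.0°·tan31.6° = 17.8 + 40.92·0.7796·0.6152 = 37.426 kPa
Denominator = 40.92·sin28.0°·cos28.0° = 40.92·0.4695·0.8829 = 16.962 kPa
FS = 37.426 / 16.962 = 2.206

FS = 2.21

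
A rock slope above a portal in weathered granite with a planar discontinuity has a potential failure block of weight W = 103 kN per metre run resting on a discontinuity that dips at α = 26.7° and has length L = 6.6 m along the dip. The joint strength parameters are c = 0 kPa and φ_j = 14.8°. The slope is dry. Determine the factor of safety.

FS = 0.53

Resolving the block weight along and normal to the plane and applying the Mohr–Coulomb strength on the joint:
N' = W cosα = 103·cos26.7° = 92.0 kN/m
Driving force T = W sinα = 103·sin26.7° = 46.3 kN/m
Resisting force R = c·L + N'·tanφ_j = 0·6.6 + 92.0·tan14.8° = 0.0 + 24.3 = 24.3 kN/m
FS = R / T = 24.3 / 46.3 = 0.525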